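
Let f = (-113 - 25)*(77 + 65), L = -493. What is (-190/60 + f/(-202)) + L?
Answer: -241889/606 ≈ -399.16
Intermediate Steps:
f = -19596 (f = -138*142 = -19596)
(-190/60 + f/(-202)) + L = (-190/60 - 19596/(-202)) - 493 = (-190*1/60 - 19596*(-1/202)) - 493 = (-19/6 + 9798/101) - 493 = 56869/606 - 493 = -241889/606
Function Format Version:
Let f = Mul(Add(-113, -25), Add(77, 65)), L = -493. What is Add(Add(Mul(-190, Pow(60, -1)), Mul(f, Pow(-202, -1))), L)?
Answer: Rational(-241889, 606) ≈ -399.16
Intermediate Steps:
f = -19596 (f = Mul(-138, 142) = -19596)
Add(Add(Mul(-190, Pow(60, -1)), Mul(f, Pow(-202, -1))), L) = Add(Add(Mul(-190, Pow(60, -1)), Mul(-19596, Pow(-202, -1))), -493) = Add(Add(Mul(-190, Rational(1, 60)), Mul(-19596, Rational(-1, 202))), -493) = Add(Add(Rational(-19, 6), Rational(9798, 101)), -493) = Add(Rational(56869, 606), -493) = Rational(-241889, 606)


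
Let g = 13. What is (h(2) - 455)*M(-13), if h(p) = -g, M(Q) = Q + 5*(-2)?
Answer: 10764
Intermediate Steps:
M(Q) = -10 + Q (M(Q) = Q - 10 = -10 + Q)
h(p) = -13 (h(p) = -1*13 = -13)
(h(2) - 455)*M(-13) = (-13 - 455)*(-10 - 13) = -468*(-23) = 10764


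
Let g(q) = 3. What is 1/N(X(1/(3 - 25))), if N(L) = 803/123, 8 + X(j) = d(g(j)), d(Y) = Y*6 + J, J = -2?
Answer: 123/803 ≈ 0.15318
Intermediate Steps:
d(Y) = -2 + 6*Y (d(Y) = Y*6 - 2 = 6*Y - 2 = -2 + 6*Y)
X(j) = 8 (X(j) = -8 + (-2 + 6*3) = -8 + (-2 + 18) = -8 + 16 = 8)
N(L) = 803/123 (N(L) = 803*(1/123) = 803/123)
1/N(X(1/(3 - 25))) = 1/(803/123) = 123/803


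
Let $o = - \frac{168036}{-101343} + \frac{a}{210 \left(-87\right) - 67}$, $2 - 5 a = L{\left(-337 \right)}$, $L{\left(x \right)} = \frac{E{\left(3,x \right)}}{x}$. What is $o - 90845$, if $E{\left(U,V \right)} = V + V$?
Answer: $- \frac{278979903}{3071} \approx -90843.0$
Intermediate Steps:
$E{\left(U,V \right)} = 2 V$
$L{\left(x \right)} = 2$ ($L{\left(x \right)} = \frac{2 x}{x} = 2$)
$a = 0$ ($a = \frac{2}{5} - \frac{2}{5} = 0$)
$o = \frac{5092}{3071}$ ($o = - \frac{168036}{-101343} + \frac{0}{210 \left(-87\right) - 67} = \left(-168036\right) \left(- \frac{1}{101343}\right) + \frac{0}{-18270 - 67} = \frac{5092}{3071} + \frac{0}{-18337} = \frac{5092}{3071} + 0 \left(- \frac{1}{18337}\right) = \frac{5092}{3071} + 0 = \frac{5092}{3071} \approx 1.6581$)
$o - 90845 = \frac{5092}{3071} - 90845 = - \frac{278979903}{3071}$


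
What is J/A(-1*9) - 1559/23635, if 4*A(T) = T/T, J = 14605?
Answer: 1380755141/23635 ≈ 58420.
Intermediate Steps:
A(T) = ¼ (A(T) = (T/T)/4 = (¼)*1 = ¼)
J/A(-1*9) - 1559/23635 = 14605/(¼) - 1559/23635 = 14605*4 - 1559*1/23635 = 58420 - 1559/23635 = 1380755141/23635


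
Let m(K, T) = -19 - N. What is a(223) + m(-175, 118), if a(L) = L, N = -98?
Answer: 302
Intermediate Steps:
m(K, T) = 79 (m(K, T) = -19 - 1*(-98) = -19 + 98 = 79)
a(223) + m(-175, 118) = 223 + 79 = 302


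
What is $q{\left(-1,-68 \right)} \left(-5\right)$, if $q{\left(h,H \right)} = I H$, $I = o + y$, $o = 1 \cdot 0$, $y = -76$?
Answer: $-25840$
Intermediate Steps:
$o = 0$
$I = -76$ ($I = 0 - 76 = -76$)
$q{\left(h,H \right)} = - 76 H$
$q{\left(-1,-68 \right)} \left(-5\right) = \left(-76\right) \left(-68\right) \left(-5\right) = 5168 \left(-5\right) = -25840$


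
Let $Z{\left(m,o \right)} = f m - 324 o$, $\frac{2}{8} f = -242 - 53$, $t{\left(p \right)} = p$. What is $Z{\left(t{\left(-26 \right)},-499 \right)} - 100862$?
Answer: $91494$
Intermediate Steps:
$f = -1180$ ($f = 4 \left(-242 - 53\right) = 4 \left(-295\right) = -1180$)
$Z{\left(m,o \right)} = - 1180 m - 324 o$
$Z{\left(t{\left(-26 \right)},-499 \right)} - 100862 = \left(\left(-1180\right) \left(-26\right) - -161676\right) - 100862 = \left(30680 + 161676\right) - 100862 = 192356 - 100862 = 91494$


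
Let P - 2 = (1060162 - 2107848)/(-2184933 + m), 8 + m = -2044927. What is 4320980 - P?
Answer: 9138582761609/2114934 ≈ 4.3210e+6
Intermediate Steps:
m = -2044935 (m = -8 - 2044927 = -2044935)
P = 4753711/2114934 (P = 2 + (1060162 - 2107848)/(-2184933 - 2044935) = 2 - 1047686/(-4229868) = 2 - 1047686*(-1/4229868) = 2 + 523843/2114934 = 4753711/2114934 ≈ 2.2477)
4320980 - P = 4320980 - 1*4753711/2114934 = 4320980 - 4753711/2114934 = 9138582761609/2114934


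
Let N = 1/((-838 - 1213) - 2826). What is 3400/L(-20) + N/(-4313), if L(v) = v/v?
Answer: 71517303401/21034501 ≈ 3400.0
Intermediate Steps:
L(v) = 1
N = -1/4877 (N = 1/(-2051 - 2826) = 1/(-4877) = -1/4877 ≈ -0.00020504)
3400/L(-20) + N/(-4313) = 3400/1 - 1/4877/(-4313) = 3400*1 - 1/4877*(-1/4313) = 3400 + 1/21034501 = 71517303401/21034501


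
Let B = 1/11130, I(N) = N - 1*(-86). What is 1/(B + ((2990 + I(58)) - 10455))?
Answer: -11130/81482729 ≈ -0.00013659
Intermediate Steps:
I(N) = 86 + N (I(N) = N + 86 = 86 + N)
B = 1/11130 ≈ 8.9847e-5
1/(B + ((2990 + I(58)) - 10455)) = 1/(1/11130 + ((2990 + (86 + 58)) - 10455)) = 1/(1/11130 + ((2990 + 144) - 10455)) = 1/(1/11130 + (3134 - 10455)) = 1/(1/11130 - 7321) = 1/(-81482729/11130) = -11130/81482729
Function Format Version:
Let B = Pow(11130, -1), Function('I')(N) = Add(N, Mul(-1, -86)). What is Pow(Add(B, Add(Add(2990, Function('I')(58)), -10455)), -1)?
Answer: Rational(-11130, 81482729) ≈ -0.00013659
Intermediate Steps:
Function('I')(N) = Add(86, N) (Function('I')(N) = Add(N, 86) = Add(86, N))
B = Rational(1, 11130) ≈ 8.9847e-5
Pow(Add(B, Add(Add(2990, Function('I')(58)), -10455)), -1) = Pow(Add(Rational(1, 11130), Add(Add(2990, Add(86, 58)), -10455)), -1) = Pow(Add(Rational(1, 11130), Add(Add(2990, 144), -10455)), -1) = Pow(Add(Rational(1, 11130), Add(3134, -10455)), -1) = Pow(Add(Rational(1, 11130), -7321), -1) = Pow(Rational(-81482729, 11130), -1) = Rational(-11130, 81482729)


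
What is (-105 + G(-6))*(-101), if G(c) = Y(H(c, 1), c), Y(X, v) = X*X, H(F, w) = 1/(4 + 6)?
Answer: 1060399/100 ≈ 10604.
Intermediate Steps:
H(F, w) = ⅒ (H(F, w) = 1/10 = ⅒)
Y(X, v) = X²
G(c) = 1/100 (G(c) = (⅒)² = 1/100)
(-105 + G(-6))*(-101) = (-105 + 1/100)*(-101) = -10499/100*(-101) = 1060399/100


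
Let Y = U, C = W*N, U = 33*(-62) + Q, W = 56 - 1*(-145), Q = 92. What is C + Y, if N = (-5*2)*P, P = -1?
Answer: 56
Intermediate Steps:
N = 10 (N = -5*2*(-1) = -10*(-1) = 10)
W = 201 (W = 56 + 145 = 201)
U = -1954 (U = 33*(-62) + 92 = -2046 + 92 = -1954)
C = 2010 (C = 201*10 = 2010)
Y = -1954
C + Y = 2010 - 1954 = 56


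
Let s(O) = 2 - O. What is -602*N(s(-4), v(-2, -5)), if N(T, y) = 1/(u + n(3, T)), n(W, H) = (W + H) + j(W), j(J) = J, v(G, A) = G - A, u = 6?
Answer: -301/9 ≈ -33.444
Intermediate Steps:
n(W, H) = H + 2*W (n(W, H) = (W + H) + W = (H + W) + W = H + 2*W)
N(T, y) = 1/(12 + T) (N(T, y) = 1/(6 + (T + 2*3)) = 1/(6 + (T + 6)) = 1/(6 + (6 + T)) = 1/(12 + T))
-602*N(s(-4), v(-2, -5)) = -602/(12 + (2 - 1*(-4))) = -602/(12 + (2 + 4)) = -602/(12 + 6) = -602/18 = -602*1/18 = -301/9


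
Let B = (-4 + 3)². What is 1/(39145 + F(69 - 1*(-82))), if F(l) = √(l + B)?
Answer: 39145/1532330873 - 2*√38/1532330873 ≈ 2.5538e-5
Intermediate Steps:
B = 1 (B = (-1)² = 1)
F(l) = √(1 + l) (F(l) = √(l + 1) = √(1 + l))
1/(39145 + F(69 - 1*(-82))) = 1/(39145 + √(1 + (69 - 1*(-82)))) = 1/(39145 + √(1 + (69 + 82))) = 1/(39145 + √(1 + 151)) = 1/(39145 + √152) = 1/(39145 + 2*√38)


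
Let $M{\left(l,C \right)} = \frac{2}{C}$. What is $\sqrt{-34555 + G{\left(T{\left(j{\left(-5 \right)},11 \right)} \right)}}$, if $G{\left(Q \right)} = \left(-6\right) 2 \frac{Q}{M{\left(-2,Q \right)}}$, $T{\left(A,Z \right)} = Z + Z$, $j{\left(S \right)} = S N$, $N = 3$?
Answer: $i \sqrt{37459} \approx 193.54 i$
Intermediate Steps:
$j{\left(S \right)} = 3 S$ ($j{\left(S \right)} = S 3 = 3 S$)
$T{\left(A,Z \right)} = 2 Z$
$G{\left(Q \right)} = - 6 Q^{2}$ ($G{\left(Q \right)} = \left(-6\right) 2 \frac{Q}{2 \frac{1}{Q}} = - 12 Q \frac{Q}{2} = - 12 \frac{Q^{2}}{2} = - 6 Q^{2}$)
$\sqrt{-34555 + G{\left(T{\left(j{\left(-5 \right)},11 \right)} \right)}} = \sqrt{-34555 - 6 \left(2 \cdot 11\right)^{2}} = \sqrt{-34555 - 6 \cdot 22^{2}} = \sqrt{-34555 - 2904} = \sqrt{-37459} = i \sqrt{37459}$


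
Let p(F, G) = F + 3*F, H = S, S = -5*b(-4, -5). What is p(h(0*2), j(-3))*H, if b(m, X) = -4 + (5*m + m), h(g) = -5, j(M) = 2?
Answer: -2800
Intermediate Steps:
b(m, X) = -4 + 6*m
S = 140 (S = -5*(-4 + 6*(-4)) = -5*(-4 - 24) = -5*(-28) = 140)
H = 140
p(F, G) = 4*F
p(h(0*2), j(-3))*H = (4*(-5))*140 = -20*140 = -2800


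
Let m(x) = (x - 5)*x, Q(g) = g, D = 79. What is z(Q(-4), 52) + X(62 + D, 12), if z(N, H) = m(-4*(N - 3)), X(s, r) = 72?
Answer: 716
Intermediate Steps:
m(x) = x*(-5 + x) (m(x) = (-5 + x)*x = x*(-5 + x))
z(N, H) = (7 - 4*N)*(12 - 4*N) (z(N, H) = (-4*(N - 3))*(-5 - 4*(N - 3)) = (-4*(-3 + N))*(-5 - 4*(-3 + N)) = (12 - 4*N)*(-5 + (12 - 4*N)) = (12 - 4*N)*(7 - 4*N) = (7 - 4*N)*(12 - 4*N))
z(Q(-4), 52) + X(62 + D, 12) = 4*(-7 + 4*(-4))*(-3 - 4) + 72 = 4*(-7 - 16)*(-7) + 72 = 4*(-23)*(-7) + 72 = 644 + 72 = 716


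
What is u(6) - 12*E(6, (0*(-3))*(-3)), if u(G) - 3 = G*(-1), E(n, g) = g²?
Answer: -3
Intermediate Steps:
u(G) = 3 - G (u(G) = 3 + G*(-1) = 3 - G)
u(6) - 12*E(6, (0*(-3))*(-3)) = (3 - 1*6) - 12*((0*(-3))*(-3))² = (3 - 6) - 12*(0*(-3))² = -3 - 12*0² = -3 - 12*0 = -3 + 0 = -3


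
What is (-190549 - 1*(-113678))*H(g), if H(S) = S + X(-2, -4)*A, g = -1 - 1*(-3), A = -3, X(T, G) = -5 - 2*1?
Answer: -1768033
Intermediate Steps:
X(T, G) = -7 (X(T, G) = -5 - 2 = -7)
g = 2 (g = -1 + 3 = 2)
H(S) = 21 + S (H(S) = S - 7*(-3) = S + 21 = 21 + S)
(-190549 - 1*(-113678))*H(g) = (-190549 - 1*(-113678))*(21 + 2) = (-190549 + 113678)*23 = -76871*23 = -1768033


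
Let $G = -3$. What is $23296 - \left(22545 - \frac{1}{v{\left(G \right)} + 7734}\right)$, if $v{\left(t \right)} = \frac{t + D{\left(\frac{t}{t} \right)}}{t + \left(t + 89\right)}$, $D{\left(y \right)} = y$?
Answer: $\frac{482082003}{641920} \approx 751.0$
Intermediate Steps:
$v{\left(t \right)} = \frac{1 + t}{89 + 2 t}$ ($v{\left(t \right)} = \frac{t + \frac{t}{t}}{t + \left(t + 89\right)} = \frac{t + 1}{t + \left(89 + t\right)} = \frac{1 + t}{89 + 2 t}$)
$23296 - \left(22545 - \frac{1}{v{\left(G \right)} + 7734}\right) = 23296 - \left(22545 - \frac{1}{\frac{1 - 3}{89 + 2 \left(-3\right)} + 7734}\right) = 23296 - \left(22545 - \frac{1}{\frac{1}{89 - 6} \left(-2\right) + 7734}\right) = 23296 - \left(22545 - \frac{1}{\frac{1}{83} \left(-2\right) + 7734}\right) = 23296 - \left(22545 - \frac{1}{- \frac{2}{83} + 7734}\right) = 23296 - \left(22545 - \frac{1}{\frac{641920}{83}}\right) = 23296 + \left(-22545 + \frac{83}{641920}\right) = 23296 - \frac{14472086317}{641920} = \frac{482082003}{641920}$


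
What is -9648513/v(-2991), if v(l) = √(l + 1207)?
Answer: 9648513*I*√446/892 ≈ 2.2844e+5*I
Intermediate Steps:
v(l) = √(1207 + l)
-9648513/v(-2991) = -9648513/√(1207 - 2991) = -9648513*(-I*√446/892) = -(-9648513)*I*√446/892 = 9648513*I*√446/892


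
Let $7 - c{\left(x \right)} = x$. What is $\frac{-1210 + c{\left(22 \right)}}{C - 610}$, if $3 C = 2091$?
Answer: $- \frac{1225}{87} \approx -14.08$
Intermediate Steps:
$C = 697$ ($C = \frac{1}{3} \cdot 2091 = 697$)
$c{\left(x \right)} = 7 - x$
$\frac{-1210 + c{\left(22 \right)}}{C - 610} = \frac{-1210 + \left(7 - 22\right)}{697 - 610} = \frac{-1210 + \left(7 - 22\right)}{87} = \left(-1210 - 15\right) \frac{1}{87} = \left(-1225\right) \frac{1}{87} = - \frac{1225}{87}$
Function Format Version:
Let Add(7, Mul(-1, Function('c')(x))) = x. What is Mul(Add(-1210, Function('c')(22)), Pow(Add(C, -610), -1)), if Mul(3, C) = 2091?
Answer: Rational(-1225, 87) ≈ -14.080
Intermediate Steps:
C = 697 (C = Mul(Rational(1, 3), 2091) = 697)
Function('c')(x) = Add(7, Mul(-1, x))
Mul(Add(-1210, Function('c')(22)), Pow(Add(C, -610), -1)) = Mul(Add(-1210, Add(7, Mul(-1, 22))), Pow(Add(697, -610), -1)) = Mul(Add(-1210, Add(7, -22)), Pow(87, -1)) = Mul(Add(-1210, -15), Rational(1, 87)) = Mul(-1225, Rational(1, 87)) = Rational(-1225, 87)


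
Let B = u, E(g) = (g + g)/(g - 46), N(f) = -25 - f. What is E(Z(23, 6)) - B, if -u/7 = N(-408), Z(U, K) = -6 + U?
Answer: 77715/29 ≈ 2679.8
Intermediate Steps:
E(g) = 2*g/(-46 + g) (E(g) = (2*g)/(-46 + g) = 2*g/(-46 + g))
u = -2681 (u = -7*(-25 - 1*(-408)) = -7*(-25 + 408) = -7*383 = -2681)
B = -2681
E(Z(23, 6)) - B = 2*(-6 + 23)/(-46 + (-6 + 23)) - 1*(-2681) = 2*17/(-46 + 17) + 2681 = 2*17/(-29) + 2681 = 2*17*(-1/29) + 2681 = -34/29 + 2681 = 77715/29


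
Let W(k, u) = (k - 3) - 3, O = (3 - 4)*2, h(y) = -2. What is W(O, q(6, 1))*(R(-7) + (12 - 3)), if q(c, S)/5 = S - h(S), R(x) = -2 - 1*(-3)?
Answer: -80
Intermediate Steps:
R(x) = 1 (R(x) = -2 + 3 = 1)
q(c, S) = 10 + 5*S (q(c, S) = 5*(S - 1*(-2)) = 5*(S + 2) = 5*(2 + S) = 10 + 5*S)
O = -2 (O = -1*2 = -2)
W(k, u) = -6 + k (W(k, u) = (-3 + k) - 3 = -6 + k)
W(O, q(6, 1))*(R(-7) + (12 - 3)) = (-6 - 2)*(1 + (12 - 3)) = -8*(1 + 9) = -8*10 = -80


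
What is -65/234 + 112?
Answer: 2011/18 ≈ 111.72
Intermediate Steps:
-65/234 + 112 = -65*1/234 + 112 = -5/18 + 112 = 2011/18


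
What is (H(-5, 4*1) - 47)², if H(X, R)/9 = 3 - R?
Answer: 3136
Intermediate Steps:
H(X, R) = 27 - 9*R (H(X, R) = 9*(3 - R) = 27 - 9*R)
(H(-5, 4*1) - 47)² = ((27 - 36) - 47)² = (-9 - 47)² = (-56)² = 3136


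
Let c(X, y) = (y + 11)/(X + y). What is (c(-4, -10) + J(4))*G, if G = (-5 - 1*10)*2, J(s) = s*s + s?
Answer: -4185/7 ≈ -597.86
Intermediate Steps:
c(X, y) = (11 + y)/(X + y)
J(s) = s + s² (J(s) = s² + s = s + s²)
G = -30 (G = (-5 - 10)*2 = -15*2 = -30)
(c(-4, -10) + J(4))*G = ((11 - 10)/(-4 - 10) + 4*(1 + 4))*(-30) = (1/(-14) + 4*5)*(-30) = (-1/14*1 + 20)*(-30) = (-1/14 + 20)*(-30) = (279/14)*(-30) = -4185/7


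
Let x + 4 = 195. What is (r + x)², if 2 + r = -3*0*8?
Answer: 35721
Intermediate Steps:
r = -2 (r = -2 - 3*0*8 = -2 + 0*8 = -2 + 0 = -2)
x = 191 (x = -4 + 195 = 191)
(r + x)² = (-2 + 191)² = 189² = 35721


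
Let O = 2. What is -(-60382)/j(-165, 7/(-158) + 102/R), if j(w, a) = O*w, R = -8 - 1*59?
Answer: -30191/165 ≈ -182.98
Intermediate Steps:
R = -67 (R = -8 - 59 = -67)
j(w, a) = 2*w
-(-60382)/j(-165, 7/(-158) + 102/R) = -(-60382)/(2*(-165)) = -(-60382)/(-330) = -(-60382)*(-1)/330 = -1*30191/165 = -30191/165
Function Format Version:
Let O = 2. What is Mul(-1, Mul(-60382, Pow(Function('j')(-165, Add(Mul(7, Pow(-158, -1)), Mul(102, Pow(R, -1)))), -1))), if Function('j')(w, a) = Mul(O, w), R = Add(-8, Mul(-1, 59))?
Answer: Rational(-30191, 165) ≈ -182.98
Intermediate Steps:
R = -67 (R = Add(-8, -59) = -67)
Function('j')(w, a) = Mul(2, w)
Mul(-1, Mul(-60382, Pow(Function('j')(-165, Add(Mul(7, Pow(-158, -1)), Mul(102, Pow(R, -1)))), -1))) = Mul(-1, Mul(-60382, Pow(Mul(2, -165), -1))) = Mul(-1, Mul(-60382, Pow(-330, -1))) = Mul(-1, Mul(-60382, Rational(-1, 330))) = Mul(-1, Rational(30191, 165)) = Rational(-30191, 165)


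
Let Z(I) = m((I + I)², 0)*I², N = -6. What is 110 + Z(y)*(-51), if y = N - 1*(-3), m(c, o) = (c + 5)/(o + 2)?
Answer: -18599/2 ≈ -9299.5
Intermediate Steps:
m(c, o) = (5 + c)/(2 + o)
y = -3 (y = -6 - 1*(-3) = -6 + 3 = -3)
Z(I) = I²*(5/2 + 2*I²) (Z(I) = ((5 + (I + I)²)/(2 + 0))*I² = ((5 + (2*I)²)/2)*I² = ((5 + 4*I²)/2)*I² = (5/2 + 2*I²)*I² = I²*(5/2 + 2*I²))
110 + Z(y)*(-51) = 110 + ((½)*(-3)²*(5 + 4*(-3)²))*(-51) = 110 + ((½)*9*(5 + 4*9))*(-51) = 110 + ((½)*9*(5 + 36))*(-51) = 110 + ((½)*9*41)*(-51) = 110 + (369/2)*(-51) = 110 - 18819/2 = -18599/2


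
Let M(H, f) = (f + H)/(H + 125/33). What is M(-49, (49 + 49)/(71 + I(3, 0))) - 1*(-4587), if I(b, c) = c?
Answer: 486021657/105932 ≈ 4588.1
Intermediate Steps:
M(H, f) = (H + f)/(125/33 + H) (M(H, f) = (H + f)/(H + 125*(1/33)) = (H + f)/(H + 125/33) = (H + f)/(125/33 + H))
M(-49, (49 + 49)/(71 + I(3, 0))) - 1*(-4587) = 33*(-49 + (49 + 49)/(71 + 0))/(125 + 33*(-49)) - 1*(-4587) = 33*(-49 + 98/71)/(125 - 1617) + 4587 = 33*(-49 + 98*(1/71))/(-1492) + 4587 = 33*(-1/1492)*(-49 + 98/71) + 4587 = 33*(-1/1492)*(-3381/71) + 4587 = 111573/105932 + 4587 = 486021657/105932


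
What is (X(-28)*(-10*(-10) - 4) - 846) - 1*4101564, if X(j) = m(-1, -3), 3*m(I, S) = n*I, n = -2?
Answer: -4102346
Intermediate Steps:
m(I, S) = -2*I/3 (m(I, S) = (-2*I)/3 = -2*I/3)
X(j) = ⅔ (X(j) = -⅔*(-1) = ⅔)
(X(-28)*(-10*(-10) - 4) - 846) - 1*4101564 = (2*(-10*(-10) - 4)/3 - 846) - 1*4101564 = (2*(100 - 4)/3 - 846) - 4101564 = ((⅔)*96 - 846) - 4101564 = (64 - 846) - 4101564 = -782 - 4101564 = -4102346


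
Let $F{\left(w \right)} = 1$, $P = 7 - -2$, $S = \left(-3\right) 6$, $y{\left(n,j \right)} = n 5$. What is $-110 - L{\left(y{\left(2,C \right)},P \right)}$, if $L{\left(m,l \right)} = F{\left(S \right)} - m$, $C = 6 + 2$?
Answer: $-101$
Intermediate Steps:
$C = 8$
$y{\left(n,j \right)} = 5 n$
$S = -18$
$P = 9$ ($P = 7 + 2 = 9$)
$L{\left(m,l \right)} = 1 - m$
$-110 - L{\left(y{\left(2,C \right)},P \right)} = -110 - \left(1 - 5 \cdot 2\right) = -110 - \left(1 - 10\right) = -110 - -9 = -110 + 9 = -101$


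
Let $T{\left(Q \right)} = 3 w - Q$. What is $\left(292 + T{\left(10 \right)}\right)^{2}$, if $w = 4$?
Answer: $86436$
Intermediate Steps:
$T{\left(Q \right)} = 12 - Q$ ($T{\left(Q \right)} = 3 \cdot 4 - Q = 12 - Q$)
$\left(292 + T{\left(10 \right)}\right)^{2} = \left(292 + \left(12 - 10\right)\right)^{2} = \left(292 + 2\right)^{2} = 294^{2} = 86436$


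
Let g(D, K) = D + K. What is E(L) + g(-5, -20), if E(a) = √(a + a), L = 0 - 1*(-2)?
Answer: -23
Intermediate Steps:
L = 2 (L = 0 + 2 = 2)
E(a) = √2*√a (E(a) = √(2*a) = √2*√a)
E(L) + g(-5, -20) = √2*√2 + (-5 - 20) = 2 - 25 = -23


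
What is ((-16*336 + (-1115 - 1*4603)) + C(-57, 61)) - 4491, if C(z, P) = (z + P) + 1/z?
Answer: -888118/57 ≈ -15581.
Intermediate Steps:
C(z, P) = P + z + 1/z (C(z, P) = (P + z) + 1/z = P + z + 1/z)
((-16*336 + (-1115 - 1*4603)) + C(-57, 61)) - 4491 = ((-16*336 + (-1115 - 1*4603)) + (61 - 57 + 1/(-57))) - 4491 = ((-5376 + (-1115 - 4603)) + (61 - 57 - 1/57)) - 4491 = ((-5376 - 5718) + 227/57) - 4491 = (-11094 + 227/57) - 4491 = -632131/57 - 4491 = -888118/57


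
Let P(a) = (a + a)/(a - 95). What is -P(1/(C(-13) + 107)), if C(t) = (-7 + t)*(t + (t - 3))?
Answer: 1/32632 ≈ 3.0645e-5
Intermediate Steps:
C(t) = (-7 + t)*(-3 + 2*t) (C(t) = (-7 + t)*(t + (-3 + t)) = (-7 + t)*(-3 + 2*t))
P(a) = 2*a/(-95 + a) (P(a) = (2*a)/(-95 + a) = 2*a/(-95 + a))
-P(1/(C(-13) + 107)) = -2/(((21 - 17*(-13) + 2*(-13)**2) + 107)*(-95 + 1/((21 - 17*(-13) + 2*(-13)**2) + 107))) = -2/(((21 + 221 + 2*169) + 107)*(-95 + 1/((21 + 221 + 2*169) + 107))) = -2/(((21 + 221 + 338) + 107)*(-95 + 1/((21 + 221 + 338) + 107))) = -2/((580 + 107)*(-95 + 1/(580 + 107))) = -2/(687*(-95 + 1/687)) = -2/(687*(-65264/687)) = -2*(-687)/(687*65264) = -1*(-1/32632) = 1/32632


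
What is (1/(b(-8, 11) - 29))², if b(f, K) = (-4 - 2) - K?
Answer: 1/2116 ≈ 0.00047259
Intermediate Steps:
b(f, K) = -6 - K
(1/(b(-8, 11) - 29))² = (1/((-6 - 1*11) - 29))² = (1/((-6 - 11) - 29))² = (1/(-17 - 29))² = (1/(-46))² = (-1/46)² = 1/2116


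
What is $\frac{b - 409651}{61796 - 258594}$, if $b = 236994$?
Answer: $\frac{172657}{196798} \approx 0.87733$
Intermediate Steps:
$\frac{b - 409651}{61796 - 258594} = \frac{236994 - 409651}{61796 - 258594} = - \frac{172657}{-196798} = \left(-172657\right) \left(- \frac{1}{196798}\right) = \frac{172657}{196798}$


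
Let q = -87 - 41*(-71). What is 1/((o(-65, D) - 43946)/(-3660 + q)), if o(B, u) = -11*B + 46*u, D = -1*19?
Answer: 836/44105 ≈ 0.018955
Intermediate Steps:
D = -19
q = 2824 (q = -87 + 2911 = 2824)
1/((o(-65, D) - 43946)/(-3660 + q)) = 1/(((-11*(-65) + 46*(-19)) - 43946)/(-3660 + 2824)) = 1/(((715 - 874) - 43946)/(-836)) = 1/((-159 - 43946)*(-1/836)) = 1/(-44105*(-1/836)) = 1/(44105/836) = 836/44105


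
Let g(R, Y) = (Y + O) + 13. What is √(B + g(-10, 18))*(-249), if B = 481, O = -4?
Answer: -498*√127 ≈ -5612.2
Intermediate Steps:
g(R, Y) = 9 + Y (g(R, Y) = (Y - 4) + 13 = (-4 + Y) + 13 = 9 + Y)
√(B + g(-10, 18))*(-249) = √(481 + (9 + 18))*(-249) = √(481 + 27)*(-249) = √508*(-249) = (2*√127)*(-249) = -498*√127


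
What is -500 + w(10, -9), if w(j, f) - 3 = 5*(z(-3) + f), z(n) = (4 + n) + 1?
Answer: -532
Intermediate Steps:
z(n) = 5 + n
w(j, f) = 13 + 5*f (w(j, f) = 3 + 5*((5 - 3) + f) = 3 + 5*(2 + f) = 3 + (10 + 5*f) = 13 + 5*f)
-500 + w(10, -9) = -500 + (13 + 5*(-9)) = -500 + (13 - 45) = -500 - 32 = -532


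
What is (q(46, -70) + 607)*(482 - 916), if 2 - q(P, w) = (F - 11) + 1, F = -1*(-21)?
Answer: -259532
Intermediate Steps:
F = 21
q(P, w) = -9 (q(P, w) = 2 - ((21 - 11) + 1) = 2 - (10 + 1) = 2 - 1*11 = 2 - 11 = -9)
(q(46, -70) + 607)*(482 - 916) = (-9 + 607)*(482 - 916) = 598*(-434) = -259532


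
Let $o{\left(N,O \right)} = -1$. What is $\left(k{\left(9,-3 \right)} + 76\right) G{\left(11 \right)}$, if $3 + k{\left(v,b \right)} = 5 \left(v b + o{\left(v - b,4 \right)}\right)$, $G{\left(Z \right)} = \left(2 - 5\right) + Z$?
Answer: $-536$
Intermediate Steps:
$G{\left(Z \right)} = -3 + Z$
$k{\left(v,b \right)} = -8 + 5 b v$ ($k{\left(v,b \right)} = -3 + 5 \left(v b - 1\right) = -3 + 5 \left(b v - 1\right) = -3 + 5 \left(-1 + b v\right) = -3 + \left(-5 + 5 b v\right) = -8 + 5 b v$)
$\left(k{\left(9,-3 \right)} + 76\right) G{\left(11 \right)} = \left(\left(-8 + 5 \left(-3\right) 9\right) + 76\right) \left(-3 + 11\right) = \left(\left(-8 - 135\right) + 76\right) 8 = \left(-143 + 76\right) 8 = \left(-67\right) 8 = -536$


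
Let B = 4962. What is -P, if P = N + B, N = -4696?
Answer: -266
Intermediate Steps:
P = 266 (P = -4696 + 4962 = 266)
-P = -1*266 = -266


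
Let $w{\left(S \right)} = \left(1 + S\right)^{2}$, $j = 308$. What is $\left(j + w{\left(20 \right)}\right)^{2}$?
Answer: $561001$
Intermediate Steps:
$\left(j + w{\left(20 \right)}\right)^{2} = \left(308 + \left(1 + 20\right)^{2}\right)^{2} = \left(308 + 21^{2}\right)^{2} = \left(308 + 441\right)^{2} = 749^{2} = 561001$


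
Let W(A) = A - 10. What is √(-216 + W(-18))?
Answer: 2*I*√61 ≈ 15.62*I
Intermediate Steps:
W(A) = -10 + A
√(-216 + W(-18)) = √(-216 + (-10 - 18)) = √(-216 - 28) = √(-244) = 2*I*√61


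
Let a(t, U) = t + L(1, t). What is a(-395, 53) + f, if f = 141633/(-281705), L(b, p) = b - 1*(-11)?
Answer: -108034648/281705 ≈ -383.50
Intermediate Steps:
L(b, p) = 11 + b (L(b, p) = b + 11 = 11 + b)
a(t, U) = 12 + t (a(t, U) = t + (11 + 1) = t + 12 = 12 + t)
f = -141633/281705 (f = 141633*(-1/281705) = -141633/281705 ≈ -0.50277)
a(-395, 53) + f = (12 - 395) - 141633/281705 = -383 - 141633/281705 = -108034648/281705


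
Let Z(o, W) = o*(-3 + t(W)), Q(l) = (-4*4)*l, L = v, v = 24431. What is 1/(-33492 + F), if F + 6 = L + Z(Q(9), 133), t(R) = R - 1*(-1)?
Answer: -1/27931 ≈ -3.5802e-5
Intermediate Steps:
t(R) = 1 + R (t(R) = R + 1 = 1 + R)
L = 24431
Q(l) = -16*l
Z(o, W) = o*(-2 + W) (Z(o, W) = o*(-3 + (1 + W)) = o*(-2 + W))
F = 5561 (F = -6 + (24431 + (-16*9)*(-2 + 133)) = -6 + (24431 - 144*131) = -6 + (24431 - 18864) = -6 + 5567 = 5561)
1/(-33492 + F) = 1/(-33492 + 5561) = 1/(-27931) = -1/27931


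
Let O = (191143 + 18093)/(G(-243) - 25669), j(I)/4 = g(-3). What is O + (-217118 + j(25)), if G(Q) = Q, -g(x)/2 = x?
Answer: -1406387241/6478 ≈ -2.1710e+5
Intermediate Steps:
g(x) = -2*x
j(I) = 24 (j(I) = 4*(-2*(-3)) = 4*6 = 24)
O = -52309/6478 (O = (191143 + 18093)/(-243 - 25669) = 209236/(-25912) = 209236*(-1/25912) = -52309/6478 ≈ -8.0749)
O + (-217118 + j(25)) = -52309/6478 + (-217118 + 24) = -52309/6478 - 217094 = -1406387241/6478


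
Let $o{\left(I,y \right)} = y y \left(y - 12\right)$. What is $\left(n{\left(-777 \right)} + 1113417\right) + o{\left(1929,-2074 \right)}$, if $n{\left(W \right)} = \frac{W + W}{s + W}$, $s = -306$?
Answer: $- \frac{3238807351841}{361} \approx -8.9718 \cdot 10^{9}$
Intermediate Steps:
$n{\left(W \right)} = \frac{2 W}{-306 + W}$ ($n{\left(W \right)} = \frac{W + W}{-306 + W} = \frac{2 W}{-306 + W}$)
$o{\left(I,y \right)} = y^{2} \left(-12 + y\right)$
$\left(n{\left(-777 \right)} + 1113417\right) + o{\left(1929,-2074 \right)} = \left(2 \left(-777\right) \frac{1}{-306 - 777} + 1113417\right) + \left(-2074\right)^{2} \left(-12 - 2074\right) = \left(2 \left(-777\right) \frac{1}{-1083} + 1113417\right) + 4301476 \left(-2086\right) = \left(2 \left(-777\right) \left(- \frac{1}{1083}\right) + 1113417\right) - 8972878936 = \left(\frac{518}{361} + 1113417\right) - 8972878936 = \frac{401944055}{361} - 8972878936 = - \frac{3238807351841}{361}$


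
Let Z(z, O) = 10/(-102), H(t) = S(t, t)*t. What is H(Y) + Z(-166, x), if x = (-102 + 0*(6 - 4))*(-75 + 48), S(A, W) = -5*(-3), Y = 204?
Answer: 156055/51 ≈ 3059.9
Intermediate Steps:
S(A, W) = 15
H(t) = 15*t
x = 2754 (x = (-102 + 0*2)*(-27) = (-102 + 0)*(-27) = -102*(-27) = 2754)
Z(z, O) = -5/51 (Z(z, O) = 10*(-1/102) = -5/51)
H(Y) + Z(-166, x) = 15*204 - 5/51 = 3060 - 5/51 = 156055/51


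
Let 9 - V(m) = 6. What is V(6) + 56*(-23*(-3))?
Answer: 3867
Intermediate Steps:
V(m) = 3 (V(m) = 9 - 1*6 = 9 - 6 = 3)
V(6) + 56*(-23*(-3)) = 3 + 56*(-23*(-3)) = 3 + 56*69 = 3 + 3864 = 3867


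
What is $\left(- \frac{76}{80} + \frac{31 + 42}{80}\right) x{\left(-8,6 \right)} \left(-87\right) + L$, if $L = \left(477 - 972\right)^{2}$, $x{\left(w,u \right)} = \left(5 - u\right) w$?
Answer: $\frac{2450511}{10} \approx 2.4505 \cdot 10^{5}$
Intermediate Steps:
$x{\left(w,u \right)} = w \left(5 - u\right)$
$L = 245025$ ($L = \left(477 - 972\right)^{2} = \left(-495\right)^{2} = 245025$)
$\left(- \frac{76}{80} + \frac{31 + 42}{80}\right) x{\left(-8,6 \right)} \left(-87\right) + L = \left(- \frac{76}{80} + \frac{31 + 42}{80}\right) \left(- 8 \left(5 - 6\right)\right) \left(-87\right) + 245025 = \left(\left(-76\right) \frac{1}{80} + 73 \cdot \frac{1}{80}\right) \left(- 8 \left(5 - 6\right)\right) \left(-87\right) + 245025 = \left(- \frac{19}{20} + \frac{73}{80}\right) \left(\left(-8\right) \left(-1\right)\right) \left(-87\right) + 245025 = \left(- \frac{3}{80}\right) 8 \left(-87\right) + 245025 = \left(- \frac{3}{10}\right) \left(-87\right) + 245025 = \frac{261}{10} + 245025 = \frac{2450511}{10}$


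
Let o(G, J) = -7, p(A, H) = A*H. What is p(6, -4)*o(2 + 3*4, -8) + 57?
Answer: 225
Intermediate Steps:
p(6, -4)*o(2 + 3*4, -8) + 57 = (6*(-4))*(-7) + 57 = -24*(-7) + 57 = 168 + 57 = 225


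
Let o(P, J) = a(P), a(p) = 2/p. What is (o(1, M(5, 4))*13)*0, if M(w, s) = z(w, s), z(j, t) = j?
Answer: 0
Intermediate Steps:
M(w, s) = w
o(P, J) = 2/P
(o(1, M(5, 4))*13)*0 = ((2/1)*13)*0 = ((2*1)*13)*0 = (2*13)*0 = 26*0 = 0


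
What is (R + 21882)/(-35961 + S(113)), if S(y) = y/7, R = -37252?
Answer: 53795/125807 ≈ 0.42760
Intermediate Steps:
S(y) = y/7 (S(y) = y*(1/7) = y/7)
(R + 21882)/(-35961 + S(113)) = (-37252 + 21882)/(-35961 + (1/7)*113) = -15370/(-35961 + 113/7) = -15370/(-251614/7) = -15370*(-7/251614) = 53795/125807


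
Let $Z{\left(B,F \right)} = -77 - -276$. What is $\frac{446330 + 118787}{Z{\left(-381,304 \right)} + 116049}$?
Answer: $\frac{565117}{116248} \approx 4.8613$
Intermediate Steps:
$Z{\left(B,F \right)} = 199$ ($Z{\left(B,F \right)} = -77 + 276 = 199$)
$\frac{446330 + 118787}{Z{\left(-381,304 \right)} + 116049} = \frac{446330 + 118787}{199 + 116049} = \frac{565117}{116248}$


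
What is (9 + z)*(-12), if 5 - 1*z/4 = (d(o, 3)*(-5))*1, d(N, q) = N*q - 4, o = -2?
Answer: 2052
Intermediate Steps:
d(N, q) = -4 + N*q
z = -180 (z = 20 - 4*(-4 - 2*3)*(-5) = 20 - 4*(-4 - 6)*(-5) = 20 - 4*(-10*(-5)) = 20 - 200 = -180)
(9 + z)*(-12) = (9 - 180)*(-12) = -171*(-12) = 2052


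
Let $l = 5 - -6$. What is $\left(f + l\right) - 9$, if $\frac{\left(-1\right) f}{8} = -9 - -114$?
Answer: $-838$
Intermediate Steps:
$f = -840$ ($f = - 8 \left(-9 - -114\right) = - 8 \left(-9 + 114\right) = \left(-8\right) 105 = -840$)
$l = 11$ ($l = 5 + 6 = 11$)
$\left(f + l\right) - 9 = \left(-840 + 11\right) - 9 = -829 - 9 = -838$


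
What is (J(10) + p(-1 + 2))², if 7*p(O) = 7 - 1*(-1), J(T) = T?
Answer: 6084/49 ≈ 124.16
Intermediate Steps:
p(O) = 8/7 (p(O) = (7 - 1*(-1))/7 = (7 + 1)/7 = (⅐)*8 = 8/7)
(J(10) + p(-1 + 2))² = (10 + 8/7)² = (78/7)² = 6084/49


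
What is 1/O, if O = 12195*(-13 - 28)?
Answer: -1/499995 ≈ -2.0000e-6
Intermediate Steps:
O = -499995 (O = 12195*(-41) = -499995)
1/O = 1/(-499995) = -1/499995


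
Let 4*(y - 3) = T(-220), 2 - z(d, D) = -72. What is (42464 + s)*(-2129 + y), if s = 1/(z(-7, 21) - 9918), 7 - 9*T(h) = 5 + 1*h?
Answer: -231162635095/2568 ≈ -9.0017e+7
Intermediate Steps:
T(h) = 2/9 - h/9 (T(h) = 7/9 - (5 + 1*h)/9 = 7/9 - (5 + h)/9 = 7/9 + (-5/9 - h/9) = 2/9 - h/9)
z(d, D) = 74 (z(d, D) = 2 - 1*(-72) = 2 + 72 = 74)
s = -1/9844 (s = 1/(74 - 9918) = 1/(-9844) = -1/9844 ≈ -0.00010158)
y = 55/6 (y = 3 + (2/9 - 1/9*(-220))/4 = 3 + (2/9 + 220/9)/4 = 3 + (1/4)*(74/3) = 3 + 37/6 = 55/6 ≈ 9.1667)
(42464 + s)*(-2129 + y) = (42464 - 1/9844)*(-2129 + 55/6) = (418015615/9844)*(-12719/6) = -231162635095/2568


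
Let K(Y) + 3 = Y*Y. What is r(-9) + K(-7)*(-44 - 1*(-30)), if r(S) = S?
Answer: -653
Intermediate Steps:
K(Y) = -3 + Y**2 (K(Y) = -3 + Y*Y = -3 + Y**2)
r(-9) + K(-7)*(-44 - 1*(-30)) = -9 + (-3 + (-7)**2)*(-44 - 1*(-30)) = -9 + (-3 + 49)*(-44 + 30) = -9 + 46*(-14) = -9 - 644 = -653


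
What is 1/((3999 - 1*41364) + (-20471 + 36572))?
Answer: -1/21264 ≈ -4.7028e-5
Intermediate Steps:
1/((3999 - 1*41364) + (-20471 + 36572)) = 1/((3999 - 41364) + 16101) = 1/(-37365 + 16101) = 1/(-21264) = -1/21264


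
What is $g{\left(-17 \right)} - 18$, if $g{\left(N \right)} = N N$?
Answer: $271$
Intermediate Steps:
$g{\left(N \right)} = N^{2}$
$g{\left(-17 \right)} - 18 = \left(-17\right)^{2} - 18 = 289 - 18 = 271$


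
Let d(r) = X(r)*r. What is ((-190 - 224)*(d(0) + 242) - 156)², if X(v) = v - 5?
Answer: 10068918336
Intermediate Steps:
X(v) = -5 + v
d(r) = r*(-5 + r) (d(r) = (-5 + r)*r = r*(-5 + r))
((-190 - 224)*(d(0) + 242) - 156)² = ((-190 - 224)*(0*(-5 + 0) + 242) - 156)² = (-414*(0*(-5) + 242) - 156)² = (-414*(0 + 242) - 156)² = (-414*242 - 156)² = (-100188 - 156)² = (-100344)² = 10068918336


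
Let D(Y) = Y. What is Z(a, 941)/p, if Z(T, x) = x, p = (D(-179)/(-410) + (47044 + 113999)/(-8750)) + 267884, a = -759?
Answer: 168791875/48048469431 ≈ 0.0035129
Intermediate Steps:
p = 48048469431/179375 (p = (-179/(-410) + (47044 + 113999)/(-8750)) + 267884 = (-179*(-1/410) + 161043*(-1/8750)) + 267884 = (179/410 - 161043/8750) + 267884 = -3223069/179375 + 267884 = 48048469431/179375 ≈ 2.6787e+5)
Z(a, 941)/p = 941/(48048469431/179375) = 941*(179375/48048469431) = 168791875/48048469431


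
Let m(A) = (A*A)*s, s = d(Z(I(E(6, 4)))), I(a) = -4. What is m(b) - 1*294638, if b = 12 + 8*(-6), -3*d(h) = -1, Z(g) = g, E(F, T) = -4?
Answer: -294206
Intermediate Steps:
d(h) = 1/3 (d(h) = -1/3*(-1) = 1/3)
s = 1/3 ≈ 0.33333
b = -36 (b = 12 - 48 = -36)
m(A) = A**2/3 (m(A) = (A*A)*(1/3) = A**2*(1/3) = A**2/3)
m(b) - 1*294638 = (1/3)*(-36)**2 - 1*294638 = (1/3)*1296 - 294638 = 432 - 294638 = -294206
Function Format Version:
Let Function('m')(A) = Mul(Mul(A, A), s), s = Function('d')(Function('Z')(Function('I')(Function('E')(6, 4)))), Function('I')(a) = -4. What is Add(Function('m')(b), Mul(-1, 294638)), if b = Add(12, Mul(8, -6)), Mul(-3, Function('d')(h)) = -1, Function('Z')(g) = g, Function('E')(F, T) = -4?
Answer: -294206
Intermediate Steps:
Function('d')(h) = Rational(1, 3) (Function('d')(h) = Mul(Rational(-1, 3), -1) = Rational(1, 3))
s = Rational(1, 3) ≈ 0.33333
b = -36 (b = Add(12, -48) = -36)
Function('m')(A) = Mul(Rational(1, 3), Pow(A, 2)) (Function('m')(A) = Mul(Mul(A, A), Rational(1, 3)) = Mul(Pow(A, 2), Rational(1, 3)) = Mul(Rational(1, 3), Pow(A, 2)))
Add(Function('m')(b), Mul(-1, 294638)) = Add(Mul(Rational(1, 3), Pow(-36, 2)), Mul(-1, 294638)) = Add(Mul(Rational(1, 3), 1296), -294638) = Add(432, -294638) = -294206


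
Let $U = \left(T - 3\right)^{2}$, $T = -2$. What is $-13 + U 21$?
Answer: $512$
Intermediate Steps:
$U = 25$ ($U = \left(-2 - 3\right)^{2} = \left(-5\right)^{2} = 25$)
$-13 + U 21 = -13 + 25 \cdot 21 = -13 + 525 = 512$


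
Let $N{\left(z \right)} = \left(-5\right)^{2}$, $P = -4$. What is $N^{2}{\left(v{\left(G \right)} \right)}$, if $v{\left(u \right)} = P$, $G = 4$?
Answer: $625$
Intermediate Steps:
$v{\left(u \right)} = -4$
$N{\left(z \right)} = 25$
$N^{2}{\left(v{\left(G \right)} \right)} = 25^{2} = 625$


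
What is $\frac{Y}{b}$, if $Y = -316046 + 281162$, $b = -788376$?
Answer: $\frac{2907}{65698} \approx 0.044248$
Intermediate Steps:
$Y = -34884$
$\frac{Y}{b} = - \frac{34884}{-788376} = \left(-34884\right) \left(- \frac{1}{788376}\right) = \frac{2907}{65698}$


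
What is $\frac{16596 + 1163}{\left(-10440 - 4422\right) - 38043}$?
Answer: $- \frac{17759}{52905} \approx -0.33568$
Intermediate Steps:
$\frac{16596 + 1163}{\left(-10440 - 4422\right) - 38043} = \frac{17759}{\left(-10440 - 4422\right) - 38043} = \frac{17759}{-14862 - 38043} = \frac{17759}{-52905} = 17759 \left(- \frac{1}{52905}\right) = - \frac{17759}{52905}$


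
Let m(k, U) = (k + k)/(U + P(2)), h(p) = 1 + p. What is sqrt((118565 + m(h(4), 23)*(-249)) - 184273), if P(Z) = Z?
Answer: 23*I*sqrt(3110)/5 ≈ 256.53*I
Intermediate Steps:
m(k, U) = 2*k/(2 + U) (m(k, U) = (k + k)/(U + 2) = (2*k)/(2 + U) = 2*k/(2 + U))
sqrt((118565 + m(h(4), 23)*(-249)) - 184273) = sqrt((118565 + (2*(1 + 4)/(2 + 23))*(-249)) - 184273) = sqrt((118565 + (2*5/25)*(-249)) - 184273) = sqrt((118565 + (2*5*(1/25))*(-249)) - 184273) = sqrt((118565 + (2/5)*(-249)) - 184273) = sqrt((118565 - 498/5) - 184273) = sqrt(592327/5 - 184273) = sqrt(-329038/5) = 23*I*sqrt(3110)/5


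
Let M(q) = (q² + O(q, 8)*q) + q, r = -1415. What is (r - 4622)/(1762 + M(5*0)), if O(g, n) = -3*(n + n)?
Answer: -6037/1762 ≈ -3.4262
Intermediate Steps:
O(g, n) = -6*n
M(q) = q² - 47*q (M(q) = (q² + (-6*8)*q) + q = (q² - 48*q) + q = q² - 47*q)
(r - 4622)/(1762 + M(5*0)) = (-1415 - 4622)/(1762 + (5*0)*(-47 + 5*0)) = -6037/(1762 + 0*(-47 + 0)) = -6037/(1762 + 0*(-47)) = -6037/(1762 + 0) = -6037/1762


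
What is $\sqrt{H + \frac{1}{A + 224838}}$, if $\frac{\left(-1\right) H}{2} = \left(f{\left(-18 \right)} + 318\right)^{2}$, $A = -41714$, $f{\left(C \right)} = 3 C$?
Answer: $\frac{i \sqrt{1168606749409067}}{91562} \approx 373.35 i$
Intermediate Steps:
$H = -139392$ ($H = - 2 \left(3 \left(-18\right) + 318\right)^{2} = - 2 \left(-54 + 318\right)^{2} = - 2 \cdot 264^{2} = \left(-2\right) 69696 = -139392$)
$\sqrt{H + \frac{1}{A + 224838}} = \sqrt{-139392 + \frac{1}{-41714 + 224838}} = \sqrt{-139392 + \frac{1}{183124}} = \sqrt{- \frac{25526020607}{183124}} = \frac{i \sqrt{1168606749409067}}{91562}$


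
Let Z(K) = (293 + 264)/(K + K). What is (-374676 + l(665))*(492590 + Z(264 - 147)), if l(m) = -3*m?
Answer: -14472530630669/78 ≈ -1.8555e+11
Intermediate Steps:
Z(K) = 557/(2*K) (Z(K) = 557/((2*K)) = 557*(1/(2*K)) = 557/(2*K))
(-374676 + l(665))*(492590 + Z(264 - 147)) = (-374676 - 3*665)*(492590 + 557/(2*(264 - 147))) = (-374676 - 1995)*(492590 + (557/2)/117) = -376671*(492590 + (557/2)*(1/117)) = -376671*(492590 + 557/234) = -376671*115266617/234 = -14472530630669/78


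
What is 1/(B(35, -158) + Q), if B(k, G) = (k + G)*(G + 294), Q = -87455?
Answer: -1/104183 ≈ -9.5985e-6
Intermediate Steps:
B(k, G) = (294 + G)*(G + k) (B(k, G) = (G + k)*(294 + G) = (294 + G)*(G + k))
1/(B(35, -158) + Q) = 1/(((-158)**2 + 294*(-158) + 294*35 - 158*35) - 87455) = 1/((24964 - 46452 + 10290 - 5530) - 87455) = 1/(-16728 - 87455) = 1/(-104183) = -1/104183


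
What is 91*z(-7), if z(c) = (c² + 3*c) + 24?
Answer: 4732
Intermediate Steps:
z(c) = 24 + c² + 3*c
91*z(-7) = 91*(24 + (-7)² + 3*(-7)) = 91*(24 + 49 - 21) = 91*52 = 4732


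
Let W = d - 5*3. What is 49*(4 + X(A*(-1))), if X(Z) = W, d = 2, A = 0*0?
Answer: -441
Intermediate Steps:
A = 0
W = -13 (W = 2 - 5*3 = 2 - 15 = -13)
X(Z) = -13
49*(4 + X(A*(-1))) = 49*(4 - 13) = 49*(-9) = -441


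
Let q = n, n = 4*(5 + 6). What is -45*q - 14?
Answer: -1994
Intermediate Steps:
n = 44 (n = 4*11 = 44)
q = 44
-45*q - 14 = -45*44 - 14 = -1980 - 14 = -1994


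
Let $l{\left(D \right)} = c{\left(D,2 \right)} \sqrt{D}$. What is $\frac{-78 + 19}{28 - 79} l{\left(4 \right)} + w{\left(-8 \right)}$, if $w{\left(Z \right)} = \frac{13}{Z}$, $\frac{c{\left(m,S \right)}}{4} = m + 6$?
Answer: $\frac{37097}{408} \approx 90.924$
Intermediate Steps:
$c{\left(m,S \right)} = 24 + 4 m$ ($c{\left(m,S \right)} = 4 \left(m + 6\right) = 4 \left(6 + m\right) = 24 + 4 m$)
$l{\left(D \right)} = \sqrt{D} \left(24 + 4 D\right)$ ($l{\left(D \right)} = \left(24 + 4 D\right) \sqrt{D} = \sqrt{D} \left(24 + 4 D\right)$)
$\frac{-78 + 19}{28 - 79} l{\left(4 \right)} + w{\left(-8 \right)} = \frac{-78 + 19}{28 - 79} \cdot 4 \sqrt{4} \left(6 + 4\right) + \frac{13}{-8} = - \frac{59}{-51} \cdot 4 \cdot 2 \cdot 10 + 13 \left(- \frac{1}{8}\right) = \left(-59\right) \left(- \frac{1}{51}\right) 80 - \frac{13}{8} = \frac{59}{51} \cdot 80 - \frac{13}{8} = \frac{4720}{51} - \frac{13}{8} = \frac{37097}{408}$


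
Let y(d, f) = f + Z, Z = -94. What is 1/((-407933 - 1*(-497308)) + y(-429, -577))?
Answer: 1/88704 ≈ 1.1273e-5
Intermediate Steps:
y(d, f) = -94 + f (y(d, f) = f - 94 = -94 + f)
1/((-407933 - 1*(-497308)) + y(-429, -577)) = 1/((-407933 - 1*(-497308)) + (-94 - 577)) = 1/((-407933 + 497308) - 671) = 1/(89375 - 671) = 1/88704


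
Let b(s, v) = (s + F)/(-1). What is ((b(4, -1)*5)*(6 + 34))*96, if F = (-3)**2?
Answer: -249600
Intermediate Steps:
F = 9
b(s, v) = -9 - s (b(s, v) = (s + 9)/(-1) = (9 + s)*(-1) = -9 - s)
((b(4, -1)*5)*(6 + 34))*96 = (((-9 - 1*4)*5)*(6 + 34))*96 = (((-9 - 4)*5)*40)*96 = (-13*5*40)*96 = -65*40*96 = -2600*96 = -249600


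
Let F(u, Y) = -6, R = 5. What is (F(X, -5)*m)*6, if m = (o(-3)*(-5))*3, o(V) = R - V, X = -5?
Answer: 4320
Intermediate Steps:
o(V) = 5 - V
m = -120 (m = ((5 - 1*(-3))*(-5))*3 = ((5 + 3)*(-5))*3 = (8*(-5))*3 = -40*3 = -120)
(F(X, -5)*m)*6 = -6*(-120)*6 = 720*6 = 4320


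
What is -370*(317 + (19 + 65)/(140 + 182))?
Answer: -2699890/23 ≈ -1.1739e+5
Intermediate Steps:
-370*(317 + (19 + 65)/(140 + 182)) = -370*(317 + 84/322) = -370*(317 + 84*(1/322)) = -370*(317 + 6/23) = -370*7297/23 = -2699890/23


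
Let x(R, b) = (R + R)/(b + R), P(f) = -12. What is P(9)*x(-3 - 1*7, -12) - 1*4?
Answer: -164/11 ≈ -14.909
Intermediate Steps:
x(R, b) = 2*R/(R + b) (x(R, b) = (2*R)/(R + b) = 2*R/(R + b))
P(9)*x(-3 - 1*7, -12) - 1*4 = -24*(-3 - 1*7)/((-3 - 1*7) - 12) - 1*4 = -24*(-3 - 7)/((-3 - 7) - 12) - 4 = -24*(-10)/(-10 - 12) - 4 = -24*(-10)/(-22) - 4 = -24*(-10)*(-1)/22 - 4 = -12*10/11 - 4 = -120/11 - 4 = -164/11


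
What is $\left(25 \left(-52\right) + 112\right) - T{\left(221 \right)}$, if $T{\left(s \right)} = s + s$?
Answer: $-1630$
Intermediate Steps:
$T{\left(s \right)} = 2 s$
$\left(25 \left(-52\right) + 112\right) - T{\left(221 \right)} = \left(25 \left(-52\right) + 112\right) - 2 \cdot 221 = \left(-1300 + 112\right) - 442 = -1188 - 442 = -1630$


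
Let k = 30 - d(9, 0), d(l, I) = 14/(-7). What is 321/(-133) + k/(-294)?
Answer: -7045/2793 ≈ -2.5224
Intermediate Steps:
d(l, I) = -2 (d(l, I) = 14*(-⅐) = -2)
k = 32 (k = 30 - 1*(-2) = 30 + 2 = 32)
321/(-133) + k/(-294) = 321/(-133) + 32/(-294) = 321*(-1/133) + 32*(-1/294) = -321/133 - 16/147 = -7045/2793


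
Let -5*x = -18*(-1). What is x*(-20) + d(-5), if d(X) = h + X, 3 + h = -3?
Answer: 61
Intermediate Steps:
h = -6 (h = -3 - 3 = -6)
d(X) = -6 + X
x = -18/5 (x = -(-18)*(-1)/5 = -⅕*18 = -18/5 ≈ -3.6000)
x*(-20) + d(-5) = -18/5*(-20) + (-6 - 5) = 72 - 11 = 61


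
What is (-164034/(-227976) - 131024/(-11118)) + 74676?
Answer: 15775688267917/211219764 ≈ 74689.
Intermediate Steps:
(-164034/(-227976) - 131024/(-11118)) + 74676 = (-164034*(-1/227976) - 131024*(-1/11118)) + 74676 = (27339/37996 + 65512/5559) + 74676 = 2641171453/211219764 + 74676 = 15775688267917/211219764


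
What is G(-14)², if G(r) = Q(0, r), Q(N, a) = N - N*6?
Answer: 0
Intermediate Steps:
Q(N, a) = -5*N (Q(N, a) = N - 6*N = -5*N)
G(r) = 0 (G(r) = -5*0 = 0)
G(-14)² = 0² = 0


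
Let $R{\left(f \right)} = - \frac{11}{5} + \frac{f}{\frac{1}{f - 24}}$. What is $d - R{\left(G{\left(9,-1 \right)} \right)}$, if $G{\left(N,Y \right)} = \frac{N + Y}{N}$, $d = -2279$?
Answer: $- \frac{913784}{405} \approx -2256.3$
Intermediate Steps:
$G{\left(N,Y \right)} = \frac{N + Y}{N}$
$R{\left(f \right)} = - \frac{11}{5} + f \left(-24 + f\right)$ ($R{\left(f \right)} = \left(-11\right) \frac{1}{5} + \frac{f}{\frac{1}{-24 + f}} = - \frac{11}{5} + f \left(-24 + f\right)$)
$d - R{\left(G{\left(9,-1 \right)} \right)} = -2279 - \left(- \frac{11}{5} + \left(\frac{9 - 1}{9}\right)^{2} - 24 \frac{9 - 1}{9}\right) = -2279 - \left(- \frac{11}{5} + \left(\frac{1}{9} \cdot 8\right)^{2} - 24 \cdot \frac{1}{9} \cdot 8\right) = -2279 - \left(- \frac{11}{5} + \left(\frac{8}{9}\right)^{2} - \frac{64}{3}\right) = -2279 - \left(- \frac{11}{5} + \frac{64}{81} - \frac{64}{3}\right) = -2279 - - \frac{9211}{405} = -2279 + \frac{9211}{405} = - \frac{913784}{405}$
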